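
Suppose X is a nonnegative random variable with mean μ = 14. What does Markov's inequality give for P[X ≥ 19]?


μ = E[X] = 14, a = 19.
Markov: P[X ≥ 19] ≤ μ/a = (14)/19 = 14/19.
Numerically: ≈ 0.736842.
(Since a = 19 > μ = 14.000000, the bound 14/19 is < 1 and informative.)

P[X ≥ 19] ≤ 14/19 ≈ 0.736842.


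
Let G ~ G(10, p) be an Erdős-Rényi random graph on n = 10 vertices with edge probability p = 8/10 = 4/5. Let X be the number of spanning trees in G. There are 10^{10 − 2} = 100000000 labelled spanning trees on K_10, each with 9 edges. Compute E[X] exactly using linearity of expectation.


K_10 has 10^{10 − 2} = 100000000 labelled spanning trees.
For each such spanning tree H, let X_H = 1 if all 9 edges of H are present in G. Then P[X_H = 1] = p^{9} = (4/5)^{9} = 262144/1953125.
By linearity: E[X] = Σ_H E[X_H] = 100000000 · p^{9} = 100000000 · 262144/1953125 = 67108864/5.
Numerically: E[X] ≈ 1.34218e+07.

E[X] = 100000000 · (4/5)^{9} = 67108864/5 ≈ 1.34218e+07.


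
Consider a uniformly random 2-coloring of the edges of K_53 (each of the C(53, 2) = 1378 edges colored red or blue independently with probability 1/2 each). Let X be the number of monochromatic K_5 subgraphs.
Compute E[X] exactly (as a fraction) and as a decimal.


Let X = Σ_S X_S over the C(53, 5) = 2869685 subsets S of size 5, where X_S = 1 if the K_5 on S is monochromatic.
For a fixed S, the K_5 on S has C(5, 2) = 10 edges. P[all 10 edges red] = (1/2)^10, and likewise for blue, so P[monochromatic] = 2·(1/2)^10 = 2^{1 − 10} = 1/512.
By linearity: E[X] = C(53, 5) · 2^{1 − 10} = 2869685 · 1/512 = 2869685/512.
Numerically: E[X] ≈ 5604.854.

E[X] = C(53,5)·2^(1−C(5,2)) = 2869685/512 ≈ 5604.854.


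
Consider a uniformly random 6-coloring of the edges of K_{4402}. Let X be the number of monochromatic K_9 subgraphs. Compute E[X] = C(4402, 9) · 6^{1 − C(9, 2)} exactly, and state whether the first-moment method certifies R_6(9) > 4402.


E[X] = C(4402, 9) · 6^{1 − 36} = 1696419745356657449393393700 · 6^{−35} = 1696419745356657449393393700/1719070799748422591028658176.
As a reduced fraction: E[X] = 141368312113054787449449475/143255899979035215919054848 ≈ 0.9868.
Is E[X] < 1? YES.
Since E[X] < 1, there exists a 6-coloring of K_{4402} with no monochromatic K_9; hence R_6(9) > 4402.

E[X] = 141368312113054787449449475/143255899979035215919054848 ≈ 0.9868; E[X] < 1, so R_6(9) > 4402.


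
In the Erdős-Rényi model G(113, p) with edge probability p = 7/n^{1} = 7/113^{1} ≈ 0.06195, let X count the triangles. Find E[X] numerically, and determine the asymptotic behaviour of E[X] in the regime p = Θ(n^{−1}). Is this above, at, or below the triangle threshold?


Number of potential triangles: C(113, 3) = 234136.
Each occurs with probability p³ ≈ (0.06195)³ ≈ 2.377162e-04.
By linearity: E[X] = C(113, 3)·p³ ≈ 234136 · 2.377162e-04 ≈ 55.6579.
Here α = 1, so p = 7/n is exactly at the triangle threshold p ~ 1/n. Asymptotically E[X] → c³/6 = 7³/6 = 343/6 ≈ 57.1667, a bounded constant. In this regime the triangle count is asymptotically Poisson(c³/6).

E[X] ≈ 55.6579; in regime p = Θ(1/n^{1}) E[X] stays bounded (at the triangle threshold p ~ 1/n).


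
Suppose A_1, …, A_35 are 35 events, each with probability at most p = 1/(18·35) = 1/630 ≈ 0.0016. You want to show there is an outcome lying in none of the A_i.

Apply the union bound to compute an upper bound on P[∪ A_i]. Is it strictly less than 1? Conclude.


Union bound: P[∪_{i=1}^{35} A_i] ≤ Σ_i P[A_i] ≤ 35·p = 35·(1/630) = 1/18.
Numerically: 1/18 ≈ 0.0556.
Is 1/18 < 1? YES.
Since P[∪ A_i] ≤ 1/18 < 1, the complement has P[∩ A_i^c] ≥ 1 − 1/18 = 17/18 > 0, so some outcome avoids every A_i.

35·p = 1/18 ≈ 0.0556; existence CERTIFIED by the union bound.


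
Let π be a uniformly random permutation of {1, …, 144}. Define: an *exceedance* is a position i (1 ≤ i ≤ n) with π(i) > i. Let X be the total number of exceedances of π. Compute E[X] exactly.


Write X = Σ_{i=1}^{144} X_i, where X_i = 1_{π(i) > i}.
For each fixed i, π(i) is uniform over {1, …, 144} (marginal of a uniform permutation), so P[π(i) > i] = (n − i)/n. Summing: Σ_{i=1}^{144} (n − i)/n = (0 + 1 + … + 143)/144 = 144(144 − 1)/(2·144) = (144 − 1)/2.
Hence E[X] = Σ_{i=1}^{144} (144 − i)/144 = 143/2 ≈ 71.500000.

E[X] = 143/2 = 71.500000.


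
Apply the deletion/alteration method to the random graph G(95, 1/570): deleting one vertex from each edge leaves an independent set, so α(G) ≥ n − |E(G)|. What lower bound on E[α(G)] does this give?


E[|E(G)|] = C(95, 2)·p = 4465 · (1/570) = 47/6.
E[α(G)] ≥ n − E[|E(G)|] = 95 − 47/6 = 523/6.
Numerically: ≈ 87.16667.
(This is only a lower bound; the true E[α(G)] may be larger.)

E[α(G)] ≥ 523/6 ≈ 87.16667.


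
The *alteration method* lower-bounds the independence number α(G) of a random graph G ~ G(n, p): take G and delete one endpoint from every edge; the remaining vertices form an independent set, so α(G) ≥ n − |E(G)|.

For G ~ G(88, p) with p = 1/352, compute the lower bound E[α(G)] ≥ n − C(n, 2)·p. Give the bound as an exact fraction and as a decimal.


E[|E(G)|] = C(88, 2)·p = 3828 · (1/352) = 87/8.
E[α(G)] ≥ n − E[|E(G)|] = 88 − 87/8 = 617/8.
Numerically: ≈ 77.125000.
(This is only a lower bound; the true E[α(G)] may be larger.)

E[α(G)] ≥ 617/8 ≈ 77.125000.


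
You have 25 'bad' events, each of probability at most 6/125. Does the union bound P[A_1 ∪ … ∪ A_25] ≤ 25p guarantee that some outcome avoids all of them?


Union bound: P[∪_{i=1}^{25} A_i] ≤ Σ_i P[A_i] ≤ 25·p = 25·(6/125) = 6/5.
Numerically: 6/5 ≈ 1.20000.
Is 6/5 < 1? NO.
Since the bound 6/5 is ≥ 1, the union bound is uninformative here; it does NOT by itself certify existence.

25·p = 6/5 ≈ 1.20000; existence NOT certified by the union bound.


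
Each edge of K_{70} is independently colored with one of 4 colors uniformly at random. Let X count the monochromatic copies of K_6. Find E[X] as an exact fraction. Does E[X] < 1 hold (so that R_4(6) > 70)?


E[X] = C(70, 6) · 4^{1 − 15} = 131115985 · 4^{−14} = 131115985/268435456.
As a reduced fraction: E[X] = 131115985/268435456 ≈ 0.48845.
Is E[X] < 1? YES.
Since E[X] < 1, there exists a 4-coloring of K_{70} with no monochromatic K_6; hence R_4(6) > 70.

E[X] = 131115985/268435456 ≈ 0.48845; E[X] < 1, so R_4(6) > 70.


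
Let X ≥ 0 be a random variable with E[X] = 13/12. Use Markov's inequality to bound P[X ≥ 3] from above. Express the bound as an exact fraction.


μ = E[X] = 13/12, a = 3.
Markov: P[X ≥ 3] ≤ μ/a = (13/12)/3 = 13/36.
Numerically: ≈ 0.361111.
(Since a = 3 > μ = 1.083333, the bound 13/36 is < 1 and informative.)

P[X ≥ 3] ≤ 13/36 ≈ 0.361111.


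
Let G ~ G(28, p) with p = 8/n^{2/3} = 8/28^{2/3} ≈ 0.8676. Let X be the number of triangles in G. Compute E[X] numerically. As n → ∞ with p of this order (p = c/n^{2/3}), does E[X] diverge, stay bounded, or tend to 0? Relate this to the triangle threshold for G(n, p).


Number of potential triangles: C(28, 3) = 3276.
Each occurs with probability p³ ≈ (0.8676)³ ≈ 6.530612e-01.
By linearity: E[X] = C(28, 3)·p³ ≈ 3276 · 6.530612e-01 ≈ 2139.4286.
Since α = 2/3 < 1, p = c/n^{2/3} ≫ 1/n is above the triangle threshold p ~ 1/n. Asymptotically E[X] ~ (c³/6)·n^{3(1−α)} = (8³/6)·n^{1} → ∞; triangles are abundant w.h.p.

E[X] ≈ 2139.4286; in regime p = Θ(1/n^{2/3}) E[X] diverges (above the triangle threshold p ~ 1/n).


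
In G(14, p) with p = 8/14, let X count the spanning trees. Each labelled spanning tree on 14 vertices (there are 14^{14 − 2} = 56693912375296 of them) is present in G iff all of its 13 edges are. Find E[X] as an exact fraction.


K_14 has 14^{14 − 2} = 56693912375296 labelled spanning trees.
For each such spanning tree H, let X_H = 1 if all 13 edges of H are present in G. Then P[X_H = 1] = p^{13} = (4/7)^{13} = 67108864/96889010407.
By linearity of expectation: E[X] = Σ_H E[X_H] = 56693912375296 · p^{13} = 56693912375296 · 67108864/96889010407 = 274877906944/7.
Numerically: E[X] ≈ 3.9268e+10.

E[X] = 56693912375296 · (4/7)^{13} = 274877906944/7 ≈ 3.9268e+10.


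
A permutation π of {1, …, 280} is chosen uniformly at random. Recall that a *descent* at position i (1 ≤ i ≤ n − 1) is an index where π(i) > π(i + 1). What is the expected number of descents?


Write X = Σ X_I over i = 1, …, 279, with X_I the indicator of one descent.
There are 279 indicators.
For each fixed i, the pair (π(i), π(i+1)) is a uniformly random ordered pair of distinct values from {1, …, 280}; by symmetry P[π(i) > π(i+1)] = 1/2.
By linearity: E[X] = 279 · (1/2) = (280 − 1) · (1/2) = 279/2 ≈ 139.500000.

E[X] = 279/2 = 139.500000.


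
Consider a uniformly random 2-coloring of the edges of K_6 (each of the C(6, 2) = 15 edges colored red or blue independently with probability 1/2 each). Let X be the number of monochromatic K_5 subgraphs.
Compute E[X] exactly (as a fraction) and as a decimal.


Let X = Σ_S X_S over the C(6, 5) = 6 subsets S of size 5, where X_S = 1 if the K_5 on S is monochromatic.
For a fixed S, the K_5 on S has C(5, 2) = 10 edges. P[all 10 edges red] = (1/2)^10, and likewise for blue, so P[monochromatic] = 2·(1/2)^10 = 2^{1 − 10} = 1/512.
Summing: E[X] = C(6, 5) · 2^{1 − 10} = 6 · 1/512 = 3/256.
Numerically: E[X] ≈ 0.0117.

E[X] = C(6,5)·2^(1−C(5,2)) = 3/256 ≈ 0.0117.


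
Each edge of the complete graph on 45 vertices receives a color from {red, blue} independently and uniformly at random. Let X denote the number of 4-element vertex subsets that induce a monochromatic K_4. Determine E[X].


Let X = Σ_S X_S over the C(45, 4) = 148995 subsets S of size 4, where X_S = 1 if the K_4 on S is monochromatic.
For a fixed S, the K_4 on S has C(4, 2) = 6 edges. P[all 6 edges red] = (1/2)^6, and likewise for blue, so P[monochromatic] = 2·(1/2)^6 = 2^{1 − 6} = 1/32.
Summing: E[X] = C(45, 4) · 2^{1 − 6} = 148995 · 1/32 = 148995/32.
Numerically: E[X] ≈ 4656.0938.

E[X] = C(45,4)·2^(1−C(4,2)) = 148995/32 ≈ 4656.0938.


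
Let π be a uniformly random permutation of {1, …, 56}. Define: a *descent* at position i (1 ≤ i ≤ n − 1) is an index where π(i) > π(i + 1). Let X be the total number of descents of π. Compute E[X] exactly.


Write X = Σ X_I over i = 1, …, 55, with X_I the indicator of one descent.
There are 55 indicators.
For each fixed i, the pair (π(i), π(i+1)) is a uniformly random ordered pair of distinct values from {1, …, 56}; by symmetry P[π(i) > π(i+1)] = 1/2.
By linearity: E[X] = 55 · (1/2) = (56 − 1) · (1/2) = 55/2 ≈ 27.5000.

E[X] = 55/2 = 27.5000.


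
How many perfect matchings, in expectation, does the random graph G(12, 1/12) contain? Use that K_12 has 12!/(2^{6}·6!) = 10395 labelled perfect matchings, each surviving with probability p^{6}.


K_12 has 12!/(2^{6}·6!) = 10395 labelled perfect matchings.
For each such perfect matching H, let X_H = 1 if all 6 edges of H are present in G. Then P[X_H = 1] = p^{6} = (1/12)^{6} = 1/2985984.
By linearity of expectation: E[X] = Σ_H E[X_H] = 10395 · p^{6} = 10395 · 1/2985984 = 385/110592.
Numerically: E[X] ≈ 0.003481.

E[X] = 10395 · (1/12)^{6} = 385/110592 ≈ 0.003481.


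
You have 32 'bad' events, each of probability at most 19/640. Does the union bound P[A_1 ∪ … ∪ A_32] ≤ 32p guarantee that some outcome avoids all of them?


Union bound: P[∪_{i=1}^{32} A_i] ≤ Σ_i P[A_i] ≤ 32·p = 32·(19/640) = 19/20.
Numerically: 19/20 ≈ 0.9500000.
Is 19/20 < 1? YES.
Since P[∪ A_i] ≤ 19/20 < 1, the complement has P[∩ A_i^c] ≥ 1 − 19/20 = 1/20 > 0, so some outcome avoids every A_i.

32·p = 19/20 ≈ 0.9500000; existence CERTIFIED by the union bound.


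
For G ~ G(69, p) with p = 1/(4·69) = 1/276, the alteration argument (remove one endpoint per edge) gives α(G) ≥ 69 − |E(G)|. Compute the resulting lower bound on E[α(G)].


E[|E(G)|] = C(69, 2)·p = 2346 · (1/276) = 17/2.
E[α(G)] ≥ n − E[|E(G)|] = 69 − 17/2 = 121/2.
Numerically: ≈ 60.50000.
(This is only a lower bound; the true E[α(G)] may be larger.)

E[α(G)] ≥ 121/2 ≈ 60.50000.


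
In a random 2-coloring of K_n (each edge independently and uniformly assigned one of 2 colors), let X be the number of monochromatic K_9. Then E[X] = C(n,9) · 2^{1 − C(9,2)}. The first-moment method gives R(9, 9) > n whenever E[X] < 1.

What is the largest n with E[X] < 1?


We need C(n, 9) · 2^{1 − 36} < 1, i.e. C(n, 9) < 2^{36 − 1} = 34359738368.
Check values of n near the boundary:
  n = 64: C(64, 9) = 27540584512; 27540584512 < 34359738368? YES
  n = 65: C(65, 9) = 31966749880; 31966749880 < 34359738368? YES
  n = 66: C(66, 9) = 37014131440; 37014131440 < 34359738368? NO
  n = 67: C(67, 9) = 42757703560; 42757703560 < 34359738368? NO
  n = 68: C(68, 9) = 49280065120; 49280065120 < 34359738368? NO
The largest n with C(n, 9) < 34359738368 is n = 65 (where E[X] = 3995843735/4294967296 ≈ 0.930). Hence R(9, 9) > 65, i.e. R(9, 9) ≥ 66.

Largest n = 65; hence R(9, 9) > 65.


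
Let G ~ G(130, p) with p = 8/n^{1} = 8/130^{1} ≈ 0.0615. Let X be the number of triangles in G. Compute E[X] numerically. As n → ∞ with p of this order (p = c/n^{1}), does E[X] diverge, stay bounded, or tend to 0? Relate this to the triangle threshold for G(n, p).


Number of potential triangles: C(130, 3) = 357760.
Each occurs with probability p³ ≈ (0.0615)³ ≈ 2.33045e-04.
By linearity: E[X] = C(130, 3)·p³ ≈ 357760 · 2.33045e-04 ≈ 83.374.
Here α = 1, so p = 8/n is exactly at the triangle threshold p ~ 1/n. Asymptotically E[X] → c³/6 = 8³/6 = 256/3 ≈ 85.333, a bounded constant. In this regime the triangle count is asymptotically Poisson(c³/6).

E[X] ≈ 83.374; in regime p = Θ(1/n^{1}) E[X] stays bounded (at the triangle threshold p ~ 1/n).


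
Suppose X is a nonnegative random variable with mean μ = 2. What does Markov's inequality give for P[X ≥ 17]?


μ = E[X] = 2, a = 17.
Markov: P[X ≥ 17] ≤ μ/a = (2)/17 = 2/17.
Numerically: ≈ 0.11765.
(Since a = 17 > μ = 2.00000, the bound 2/17 is < 1 and informative.)

P[X ≥ 17] ≤ 2/17 ≈ 0.11765.


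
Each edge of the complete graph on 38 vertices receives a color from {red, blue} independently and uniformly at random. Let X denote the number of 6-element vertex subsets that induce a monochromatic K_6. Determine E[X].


Let X = Σ_S X_S over the C(38, 6) = 2760681 subsets S of size 6, where X_S = 1 if the K_6 on S is monochromatic.
For a fixed S, the K_6 on S has C(6, 2) = 15 edges. P[all 15 edges red] = (1/2)^15, and likewise for blue, so P[monochromatic] = 2·(1/2)^15 = 2^{1 − 15} = 1/16384.
By linearity of expectation: E[X] = C(38, 6) · 2^{1 − 15} = 2760681 · 1/16384 = 2760681/16384.
Numerically: E[X] ≈ 168.4986.

E[X] = C(38,6)·2^(1−C(6,2)) = 2760681/16384 ≈ 168.4986.


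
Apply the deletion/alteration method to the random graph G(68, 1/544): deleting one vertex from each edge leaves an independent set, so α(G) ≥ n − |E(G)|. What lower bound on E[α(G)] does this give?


E[|E(G)|] = C(68, 2)·p = 2278 · (1/544) = 67/16.
E[α(G)] ≥ n − E[|E(G)|] = 68 − 67/16 = 1021/16.
Numerically: ≈ 63.8125.
(This is only a lower bound; the true E[α(G)] may be larger.)

E[α(G)] ≥ 1021/16 ≈ 63.8125.


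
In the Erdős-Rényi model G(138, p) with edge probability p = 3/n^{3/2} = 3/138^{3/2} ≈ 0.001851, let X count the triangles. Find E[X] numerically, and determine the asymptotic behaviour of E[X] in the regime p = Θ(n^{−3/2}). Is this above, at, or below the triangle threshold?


Number of potential triangles: C(138, 3) = 428536.
Each occurs with probability p³ ≈ (0.001851)³ ≈ 6.337353e-09.
By linearity: E[X] = C(138, 3)·p³ ≈ 428536 · 6.337353e-09 ≈ 0.0027.
Since α = 3/2 > 1, p = c/n^{3/2} = o(1/n) is below the triangle threshold p ~ 1/n. Asymptotically E[X] ~ (c³/6)·n^{3(1−α)} = (3³/6)·n^{-1.5} → 0, so by Markov's inequality G has no triangles w.h.p.

E[X] ≈ 0.0027; in regime p = Θ(1/n^{3/2}) E[X] tends to 0 (below the triangle threshold p ~ 1/n).


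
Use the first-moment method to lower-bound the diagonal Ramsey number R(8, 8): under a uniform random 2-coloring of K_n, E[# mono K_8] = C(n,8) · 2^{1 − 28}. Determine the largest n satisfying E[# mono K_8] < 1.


We need C(n, 8) · 2^{1 − 28} < 1, i.e. C(n, 8) < 2^{28 − 1} = 134217728.
Check values of n near the boundary:
  n = 36: C(36, 8) = 30260340; 30260340 < 134217728? YES
  n = 37: C(37, 8) = 38608020; 38608020 < 134217728? YES
  n = 38: C(38, 8) = 48903492; 48903492 < 134217728? YES
  n = 39: C(39, 8) = 61523748; 61523748 < 134217728? YES
  n = 40: C(40, 8) = 76904685; 76904685 < 134217728? YES
  n = 41: C(41, 8) = 95548245; 95548245 < 134217728? YES
  n = 42: C(42, 8) = 118030185; 118030185 < 134217728? YES
  n = 43: C(43, 8) = 145008513; 145008513 < 134217728? NO
The largest n with C(n, 8) < 134217728 is n = 42 (where E[X] = 118030185/134217728 ≈ 0.87939). Hence R(8, 8) > 42, i.e. R(8, 8) ≥ 43.

Largest n = 42; hence R(8, 8) > 42.


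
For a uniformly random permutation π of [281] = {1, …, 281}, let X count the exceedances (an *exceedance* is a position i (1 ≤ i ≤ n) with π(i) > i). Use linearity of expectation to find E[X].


Write X = Σ_{i=1}^{281} X_i, where X_i = 1_{π(i) > i}.
For each fixed i, π(i) is uniform over {1, …, 281} (marginal of a uniform permutation), so P[π(i) > i] = (n − i)/n. Summing: Σ_{i=1}^{281} (n − i)/n = (0 + 1 + … + 280)/281 = 281(281 − 1)/(2·281) = (281 − 1)/2.
Hence E[X] = Σ_{i=1}^{281} (281 − i)/281 = 140 ≈ 140.000000.

E[X] = 140 = 140.000000.


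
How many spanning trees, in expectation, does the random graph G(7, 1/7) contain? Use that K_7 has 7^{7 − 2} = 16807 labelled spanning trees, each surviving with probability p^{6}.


K_7 has 7^{7 − 2} = 16807 labelled spanning trees.
For each such spanning tree H, let X_H = 1 if all 6 edges of H are present in G. Then P[X_H = 1] = p^{6} = (1/7)^{6} = 1/117649.
By linearity of expectation: E[X] = Σ_H E[X_H] = 16807 · p^{6} = 16807 · 1/117649 = 1/7.
Numerically: E[X] ≈ 0.1429.

E[X] = 16807 · (1/7)^{6} = 1/7 ≈ 0.1429.


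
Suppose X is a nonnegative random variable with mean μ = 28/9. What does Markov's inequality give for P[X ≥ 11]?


μ = E[X] = 28/9, a = 11.
Markov: P[X ≥ 11] ≤ μ/a = (28/9)/11 = 28/99.
Numerically: ≈ 0.2828.
(Since a = 11 > μ = 3.1111, the bound 28/99 is < 1 and informative.)

P[X ≥ 11] ≤ 28/99 ≈ 0.2828.


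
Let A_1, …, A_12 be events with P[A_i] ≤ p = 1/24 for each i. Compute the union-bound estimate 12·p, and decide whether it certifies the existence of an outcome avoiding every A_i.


Union bound: P[∪_{i=1}^{12} A_i] ≤ Σ_i P[A_i] ≤ 12·p = 12·(1/24) = 1/2.
Numerically: 1/2 ≈ 0.50000.
Is 1/2 < 1? YES.
Since P[∪ A_i] ≤ 1/2 < 1, the complement has P[∩ A_i^c] ≥ 1 − 1/2 = 1/2 > 0, so some outcome avoids every A_i.

12·p = 1/2 ≈ 0.50000; existence CERTIFIED by the union bound.


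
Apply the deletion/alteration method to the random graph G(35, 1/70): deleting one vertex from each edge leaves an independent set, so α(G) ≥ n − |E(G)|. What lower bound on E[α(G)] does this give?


E[|E(G)|] = C(35, 2)·p = 595 · (1/70) = 17/2.
E[α(G)] ≥ n − E[|E(G)|] = 35 − 17/2 = 53/2.
Numerically: ≈ 26.500.
(This is only a lower bound; the true E[α(G)] may be larger.)

E[α(G)] ≥ 53/2 ≈ 26.500.


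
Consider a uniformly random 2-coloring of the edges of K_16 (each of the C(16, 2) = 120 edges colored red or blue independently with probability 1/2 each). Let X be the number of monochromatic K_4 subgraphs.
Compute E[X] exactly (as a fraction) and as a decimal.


Let X = Σ_S X_S over the C(16, 4) = 1820 subsets S of size 4, where X_S = 1 if the K_4 on S is monochromatic.
For a fixed S, the K_4 on S has C(4, 2) = 6 edges. P[all 6 edges red] = (1/2)^6, and likewise for blue, so P[monochromatic] = 2·(1/2)^6 = 2^{1 − 6} = 1/32.
By linearity: E[X] = C(16, 4) · 2^{1 − 6} = 1820 · 1/32 = 455/8.
Numerically: E[X] ≈ 56.875.

E[X] = C(16,4)·2^(1−C(4,2)) = 455/8 ≈ 56.875.


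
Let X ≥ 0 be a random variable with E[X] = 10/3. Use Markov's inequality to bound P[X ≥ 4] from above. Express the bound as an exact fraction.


μ = E[X] = 10/3, a = 4.
Markov: P[X ≥ 4] ≤ μ/a = (10/3)/4 = 5/6.
Numerically: ≈ 0.8333.
(Since a = 4 > μ = 3.3333, the bound 5/6 is < 1 and informative.)

P[X ≥ 4] ≤ 5/6 ≈ 0.8333.


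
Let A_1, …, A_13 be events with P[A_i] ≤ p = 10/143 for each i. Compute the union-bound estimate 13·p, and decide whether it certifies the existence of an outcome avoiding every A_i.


Union bound: P[∪_{i=1}^{13} A_i] ≤ Σ_i P[A_i] ≤ 13·p = 13·(10/143) = 10/11.
Numerically: 10/11 ≈ 0.9091.
Is 10/11 < 1? YES.
Since P[∪ A_i] ≤ 10/11 < 1, the complement has P[∩ A_i^c] ≥ 1 − 10/11 = 1/11 > 0, so some outcome avoids every A_i.

13·p = 10/11 ≈ 0.9091; existence CERTIFIED by the union bound.


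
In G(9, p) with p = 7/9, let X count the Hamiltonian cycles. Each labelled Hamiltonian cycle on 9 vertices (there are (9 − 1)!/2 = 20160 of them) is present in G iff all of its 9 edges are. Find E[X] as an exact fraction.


K_9 has (9 − 1)!/2 = 20160 labelled Hamiltonian cycles.
For each such Hamiltonian cycle H, let X_H = 1 if all 9 edges of H are present in G. Then P[X_H = 1] = p^{9} = (7/9)^{9} = 40353607/387420489.
Summing the indicators: E[X] = Σ_H E[X_H] = 20160 · p^{9} = 20160 · 40353607/387420489 = 90392079680/43046721.
Numerically: E[X] ≈ 2100.

E[X] = 20160 · (7/9)^{9} = 90392079680/43046721 ≈ 2100.


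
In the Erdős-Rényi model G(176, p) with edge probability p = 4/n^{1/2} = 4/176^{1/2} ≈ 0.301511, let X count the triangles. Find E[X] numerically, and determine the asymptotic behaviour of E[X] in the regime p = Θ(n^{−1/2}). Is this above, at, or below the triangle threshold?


Number of potential triangles: C(176, 3) = 893200.
Each occurs with probability p³ ≈ (0.301511)³ ≈ 2.74101222e-02.
By linearity: E[X] = C(176, 3)·p³ ≈ 893200 · 2.74101222e-02 ≈ 24482.721180.
Since α = 1/2 < 1, p = c/n^{1/2} ≫ 1/n is above the triangle threshold p ~ 1/n. Asymptotically E[X] ~ (c³/6)·n^{3(1−α)} = (4³/6)·n^{1.5} → ∞; triangles are abundant w.h.p.

E[X] ≈ 24482.721180; in regime p = Θ(1/n^{1/2}) E[X] diverges (above the triangle threshold p ~ 1/n).


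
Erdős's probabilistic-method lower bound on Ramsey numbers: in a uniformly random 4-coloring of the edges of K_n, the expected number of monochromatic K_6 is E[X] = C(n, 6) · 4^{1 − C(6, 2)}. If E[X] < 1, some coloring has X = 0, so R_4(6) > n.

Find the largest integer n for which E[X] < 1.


We need C(n, 6) · 4^{1 − 15} < 1, i.e. C(n, 6) < 4^{15 − 1} = 268435456.
Check values of n near the boundary:
  n = 72: C(72, 6) = 156238908; 156238908 < 268435456? YES
  n = 73: C(73, 6) = 170230452; 170230452 < 268435456? YES
  n = 74: C(74, 6) = 185250786; 185250786 < 268435456? YES
  n = 75: C(75, 6) = 201359550; 201359550 < 268435456? YES
  n = 76: C(76, 6) = 218618940; 218618940 < 268435456? YES
  n = 77: C(77, 6) = 237093780; 237093780 < 268435456? YES
  n = 78: C(78, 6) = 256851595; 256851595 < 268435456? YES
  n = 79: C(79, 6) = 277962685; 277962685 < 268435456? NO
  n = 80: C(80, 6) = 300500200; 300500200 < 268435456? NO
The largest n with C(n, 6) < 268435456 is n = 78 (where E[X] = 256851595/268435456 ≈ 0.95685). Hence R_4(6) > 78, i.e. R_4(6) ≥ 79.

Largest n = 78; hence R_4(6) > 78.


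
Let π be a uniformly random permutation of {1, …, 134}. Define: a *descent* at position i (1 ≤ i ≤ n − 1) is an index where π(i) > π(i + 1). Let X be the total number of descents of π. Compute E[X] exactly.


Write X = Σ X_I over i = 1, …, 133, with X_I the indicator of one descent.
There are 133 indicators.
For each fixed i, the pair (π(i), π(i+1)) is a uniformly random ordered pair of distinct values from {1, …, 134}; by symmetry P[π(i) > π(i+1)] = 1/2.
By linearity: E[X] = 133 · (1/2) = (134 − 1) · (1/2) = 133/2 ≈ 66.5000.

E[X] = 133/2 = 66.5000.


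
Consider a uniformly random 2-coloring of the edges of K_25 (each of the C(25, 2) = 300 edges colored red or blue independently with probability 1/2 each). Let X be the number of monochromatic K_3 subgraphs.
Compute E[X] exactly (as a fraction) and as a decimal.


Let X = Σ_S X_S over the C(25, 3) = 2300 subsets S of size 3, where X_S = 1 if the K_3 on S is monochromatic.
For a fixed S, the K_3 on S has C(3, 2) = 3 edges. P[all 3 edges red] = (1/2)^3, and likewise for blue, so P[monochromatic] = 2·(1/2)^3 = 2^{1 − 3} = 1/4.
By linearity of expectation: E[X] = C(25, 3) · 2^{1 − 3} = 2300 · 1/4 = 575.
Numerically: E[X] ≈ 575.00000.

E[X] = C(25,3)·2^(1−C(3,2)) = 575 ≈ 575.00000.


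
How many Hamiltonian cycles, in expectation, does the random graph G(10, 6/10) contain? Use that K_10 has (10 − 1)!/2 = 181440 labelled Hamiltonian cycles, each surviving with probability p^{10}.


K_10 has (10 − 1)!/2 = 181440 labelled Hamiltonian cycles.
For each such Hamiltonian cycle H, let X_H = 1 if all 10 edges of H are present in G. Then P[X_H = 1] = p^{10} = (3/5)^{10} = 59049/9765625.
Summing the indicators: E[X] = Σ_H E[X_H] = 181440 · p^{10} = 181440 · 59049/9765625 = 2142770112/1953125.
Numerically: E[X] ≈ 1097.

E[X] = 181440 · (3/5)^{10} = 2142770112/1953125 ≈ 1097.


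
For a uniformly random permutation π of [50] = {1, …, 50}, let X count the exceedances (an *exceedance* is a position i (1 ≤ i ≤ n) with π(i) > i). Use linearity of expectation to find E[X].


Write X = Σ_{i=1}^{50} X_i, where X_i = 1_{π(i) > i}.
For each fixed i, π(i) is uniform over {1, …, 50} (marginal of a uniform permutation), so P[π(i) > i] = (n − i)/n. Summing: Σ_{i=1}^{50} (n − i)/n = (0 + 1 + … + 49)/50 = 50(50 − 1)/(2·50) = (50 − 1)/2.
Hence E[X] = Σ_{i=1}^{50} (50 − i)/50 = 49/2 ≈ 24.500000.

E[X] = 49/2 = 24.500000.


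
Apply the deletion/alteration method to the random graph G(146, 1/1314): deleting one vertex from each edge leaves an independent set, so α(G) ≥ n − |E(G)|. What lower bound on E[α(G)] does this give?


E[|E(G)|] = C(146, 2)·p = 10585 · (1/1314) = 145/18.
E[α(G)] ≥ n − E[|E(G)|] = 146 − 145/18 = 2483/18.
Numerically: ≈ 137.944.
(This is only a lower bound; the true E[α(G)] may be larger.)

E[α(G)] ≥ 2483/18 ≈ 137.944.


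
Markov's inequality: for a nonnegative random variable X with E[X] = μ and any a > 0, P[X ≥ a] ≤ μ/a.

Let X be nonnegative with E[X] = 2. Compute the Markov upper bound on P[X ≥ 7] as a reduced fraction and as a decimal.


μ = E[X] = 2, a = 7.
Markov: P[X ≥ 7] ≤ μ/a = (2)/7 = 2/7.
Numerically: ≈ 0.285714.
(Since a = 7 > μ = 2.000000, the bound 2/7 is < 1 and informative.)

P[X ≥ 7] ≤ 2/7 ≈ 0.285714.


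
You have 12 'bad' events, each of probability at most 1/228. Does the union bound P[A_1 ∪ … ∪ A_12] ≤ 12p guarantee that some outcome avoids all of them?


Union bound: P[∪_{i=1}^{12} A_i] ≤ Σ_i P[A_i] ≤ 12·p = 12·(1/228) = 1/19.
Numerically: 1/19 ≈ 0.05263.
Is 1/19 < 1? YES.
Since P[∪ A_i] ≤ 1/19 < 1, the complement has P[∩ A_i^c] ≥ 1 − 1/19 = 18/19 > 0, so some outcome avoids every A_i.

12·p = 1/19 ≈ 0.05263; existence CERTIFIED by the union bound.


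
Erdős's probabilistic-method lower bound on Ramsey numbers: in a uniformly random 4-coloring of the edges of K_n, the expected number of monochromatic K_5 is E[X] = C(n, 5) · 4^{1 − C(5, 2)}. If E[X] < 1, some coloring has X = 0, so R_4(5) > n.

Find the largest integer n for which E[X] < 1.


We need C(n, 5) · 4^{1 − 10} < 1, i.e. C(n, 5) < 4^{10 − 1} = 262144.
Check values of n near the boundary:
  n = 28: C(28, 5) = 98280; 98280 < 262144? YES
  n = 29: C(29, 5) = 118755; 118755 < 262144? YES
  n = 30: C(30, 5) = 142506; 142506 < 262144? YES
  n = 31: C(31, 5) = 169911; 169911 < 262144? YES
  n = 32: C(32, 5) = 201376; 201376 < 262144? YES
  n = 33: C(33, 5) = 237336; 237336 < 262144? YES
  n = 34: C(34, 5) = 278256; 278256 < 262144? NO
The largest n with C(n, 5) < 262144 is n = 33 (where E[X] = 29667/32768 ≈ 0.9053650). Hence R_4(5) > 33, i.e. R_4(5) ≥ 34.

Largest n = 33; hence R_4(5) > 33.


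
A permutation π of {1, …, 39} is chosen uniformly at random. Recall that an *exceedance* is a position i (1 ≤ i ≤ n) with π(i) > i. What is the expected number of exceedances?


Write X = Σ_{i=1}^{39} X_i, where X_i = 1_{π(i) > i}.
For each fixed i, π(i) is uniform over {1, …, 39} (marginal of a uniform permutation), so P[π(i) > i] = (n − i)/n. Summing: Σ_{i=1}^{39} (n − i)/n = (0 + 1 + … + 38)/39 = 39(39 − 1)/(2·39) = (39 − 1)/2.
Hence E[X] = Σ_{i=1}^{39} (39 − i)/39 = 19 ≈ 19.000000.

E[X] = 19 = 19.000000.


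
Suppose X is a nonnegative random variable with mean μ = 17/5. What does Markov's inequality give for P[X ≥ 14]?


μ = E[X] = 17/5, a = 14.
Markov: P[X ≥ 14] ≤ μ/a = (17/5)/14 = 17/70.
Numerically: ≈ 0.2429.
(Since a = 14 > μ = 3.4000, the bound 17/70 is < 1 and informative.)

P[X ≥ 14] ≤ 17/70 ≈ 0.2429.


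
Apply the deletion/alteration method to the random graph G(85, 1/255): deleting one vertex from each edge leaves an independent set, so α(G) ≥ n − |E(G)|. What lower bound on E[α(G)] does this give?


E[|E(G)|] = C(85, 2)·p = 3570 · (1/255) = 14.
E[α(G)] ≥ n − E[|E(G)|] = 85 − 14 = 71.
Numerically: ≈ 71.0000.
(This is only a lower bound; the true E[α(G)] may be larger.)

E[α(G)] ≥ 71 ≈ 71.0000.


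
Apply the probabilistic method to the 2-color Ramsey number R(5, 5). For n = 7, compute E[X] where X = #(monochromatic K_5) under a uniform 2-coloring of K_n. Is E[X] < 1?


E[X] = C(7, 5) · 2^{1 − 10} = 21 · 2^{−9} = 21/512.
As a reduced fraction: E[X] = 21/512 ≈ 0.041016.
Is E[X] < 1? YES.
Since E[X] < 1, there exists a 2-coloring of K_{7} with no monochromatic K_5; hence R(5, 5) > 7.

E[X] = 21/512 ≈ 0.041016; E[X] < 1, so R(5, 5) > 7.


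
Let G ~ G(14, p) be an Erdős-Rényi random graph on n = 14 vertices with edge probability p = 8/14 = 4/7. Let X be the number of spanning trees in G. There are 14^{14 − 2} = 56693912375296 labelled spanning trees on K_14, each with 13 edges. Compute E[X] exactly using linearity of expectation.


K_14 has 14^{14 − 2} = 56693912375296 labelled spanning trees.
For each such spanning tree H, let X_H = 1 if all 13 edges of H are present in G. Then P[X_H = 1] = p^{13} = (4/7)^{13} = 67108864/96889010407.
By linearity: E[X] = Σ_H E[X_H] = 56693912375296 · p^{13} = 56693912375296 · 67108864/96889010407 = 274877906944/7.
Numerically: E[X] ≈ 3.9268e+10.

E[X] = 56693912375296 · (4/7)^{13} = 274877906944/7 ≈ 3.9268e+10.


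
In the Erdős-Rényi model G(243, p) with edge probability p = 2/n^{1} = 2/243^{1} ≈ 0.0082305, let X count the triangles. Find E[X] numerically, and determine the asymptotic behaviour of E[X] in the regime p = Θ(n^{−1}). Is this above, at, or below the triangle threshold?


Number of potential triangles: C(243, 3) = 2362041.
Each occurs with probability p³ ≈ (0.0082305)³ ≈ 5.5753376e-07.
By linearity: E[X] = C(243, 3)·p³ ≈ 2362041 · 5.5753376e-07 ≈ 1.31692.
Here α = 1, so p = 2/n is exactly at the triangle threshold p ~ 1/n. Asymptotically E[X] → c³/6 = 2³/6 = 4/3 ≈ 1.33333, a bounded constant. In this regime the triangle count is asymptotically Poisson(c³/6).

E[X] ≈ 1.31692; in regime p = Θ(1/n^{1}) E[X] stays bounded (at the triangle threshold p ~ 1/n).


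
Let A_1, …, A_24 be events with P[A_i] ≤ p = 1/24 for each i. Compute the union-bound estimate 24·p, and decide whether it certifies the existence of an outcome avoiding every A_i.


Union bound: P[∪_{i=1}^{24} A_i] ≤ Σ_i P[A_i] ≤ 24·p = 24·(1/24) = 1.
Numerically: 1 ≈ 1.0000000.
Is 1 < 1? NO.
Since the bound 1 is ≥ 1, the union bound is uninformative here; it does NOT by itself certify existence.

24·p = 1 ≈ 1.0000000; existence NOT certified by the union bound.


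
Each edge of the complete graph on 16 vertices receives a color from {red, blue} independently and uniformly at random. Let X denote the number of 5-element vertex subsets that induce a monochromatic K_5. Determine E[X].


Let X = Σ_S X_S over the C(16, 5) = 4368 subsets S of size 5, where X_S = 1 if the K_5 on S is monochromatic.
For a fixed S, the K_5 on S has C(5, 2) = 10 edges. P[all 10 edges red] = (1/2)^10, and likewise for blue, so P[monochromatic] = 2·(1/2)^10 = 2^{1 − 10} = 1/512.
Summing: E[X] = C(16, 5) · 2^{1 − 10} = 4368 · 1/512 = 273/32.
Numerically: E[X] ≈ 8.53125.

E[X] = C(16,5)·2^(1−C(5,2)) = 273/32 ≈ 8.53125.


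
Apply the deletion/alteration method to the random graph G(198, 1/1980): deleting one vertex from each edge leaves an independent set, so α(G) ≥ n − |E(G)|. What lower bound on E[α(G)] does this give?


E[|E(G)|] = C(198, 2)·p = 19503 · (1/1980) = 197/20.
E[α(G)] ≥ n − E[|E(G)|] = 198 − 197/20 = 3763/20.
Numerically: ≈ 188.15000.
(This is only a lower bound; the true E[α(G)] may be larger.)

E[α(G)] ≥ 3763/20 ≈ 188.15000.


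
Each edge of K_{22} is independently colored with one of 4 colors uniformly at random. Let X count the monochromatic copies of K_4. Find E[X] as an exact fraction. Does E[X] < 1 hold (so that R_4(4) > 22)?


E[X] = C(22, 4) · 4^{1 − 6} = 7315 · 4^{−5} = 7315/1024.
As a reduced fraction: E[X] = 7315/1024 ≈ 7.144.
Is E[X] < 1? NO.
Since E[X] ≥ 1, the first-moment bound is inconclusive at n = 22; it does NOT by itself certify R_4(4) > 22.

E[X] = 7315/1024 ≈ 7.144; E[X] ≥ 1; first-moment method inconclusive here.


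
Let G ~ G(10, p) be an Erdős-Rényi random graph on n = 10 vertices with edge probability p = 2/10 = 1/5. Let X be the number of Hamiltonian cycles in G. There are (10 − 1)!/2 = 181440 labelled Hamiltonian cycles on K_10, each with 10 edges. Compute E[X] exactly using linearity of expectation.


K_10 has (10 − 1)!/2 = 181440 labelled Hamiltonian cycles.
For each such Hamiltonian cycle H, let X_H = 1 if all 10 edges of H are present in G. Then P[X_H = 1] = p^{10} = (1/5)^{10} = 1/9765625.
By linearity: E[X] = Σ_H E[X_H] = 181440 · p^{10} = 181440 · 1/9765625 = 36288/1953125.
Numerically: E[X] ≈ 0.01858.

E[X] = 181440 · (1/5)^{10} = 36288/1953125 ≈ 0.01858.


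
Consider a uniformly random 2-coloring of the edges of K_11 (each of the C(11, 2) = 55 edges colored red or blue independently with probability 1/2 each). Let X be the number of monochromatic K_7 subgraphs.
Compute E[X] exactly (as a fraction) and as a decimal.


Let X = Σ_S X_S over the C(11, 7) = 330 subsets S of size 7, where X_S = 1 if the K_7 on S is monochromatic.
For a fixed S, the K_7 on S has C(7, 2) = 21 edges. P[all 21 edges red] = (1/2)^21, and likewise for blue, so P[monochromatic] = 2·(1/2)^21 = 2^{1 − 21} = 1/1048576.
By linearity of expectation: E[X] = C(11, 7) · 2^{1 − 21} = 330 · 1/1048576 = 165/524288.
Numerically: E[X] ≈ 0.000.

E[X] = C(11,7)·2^(1−C(7,2)) = 165/524288 ≈ 0.000.


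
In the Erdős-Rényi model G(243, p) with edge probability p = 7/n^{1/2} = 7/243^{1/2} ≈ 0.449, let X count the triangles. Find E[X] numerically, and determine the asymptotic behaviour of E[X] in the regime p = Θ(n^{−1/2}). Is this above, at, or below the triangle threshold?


Number of potential triangles: C(243, 3) = 2362041.
Each occurs with probability p³ ≈ (0.449)³ ≈ 9.05492e-02.
By linearity: E[X] = C(243, 3)·p³ ≈ 2362041 · 9.05492e-02 ≈ 213880.968.
Since α = 1/2 < 1, p = c/n^{1/2} ≫ 1/n is above the triangle threshold p ~ 1/n. Asymptotically E[X] ~ (c³/6)·n^{3(1−α)} = (7³/6)·n^{1.5} → ∞; triangles are abundant w.h.p.

E[X] ≈ 213880.968; in regime p = Θ(1/n^{1/2}) E[X] diverges (above the triangle threshold p ~ 1/n).


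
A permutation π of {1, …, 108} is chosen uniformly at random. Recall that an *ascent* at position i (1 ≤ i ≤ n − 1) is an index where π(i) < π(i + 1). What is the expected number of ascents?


Write X = Σ X_I over i = 1, …, 107, with X_I the indicator of one ascent.
There are 107 indicators.
For each fixed i, the pair (π(i), π(i+1)) is a uniformly random ordered pair of distinct values from {1, …, 108}; by symmetry P[π(i) < π(i+1)] = 1/2.
By linearity: E[X] = 107 · (1/2) = (108 − 1) · (1/2) = 107/2 ≈ 53.500000.

E[X] = 107/2 = 53.500000.


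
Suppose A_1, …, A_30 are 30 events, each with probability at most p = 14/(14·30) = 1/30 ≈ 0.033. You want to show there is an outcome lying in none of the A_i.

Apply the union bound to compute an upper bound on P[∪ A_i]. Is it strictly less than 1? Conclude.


Union bound: P[∪_{i=1}^{30} A_i] ≤ Σ_i P[A_i] ≤ 30·p = 30·(1/30) = 1.
Numerically: 1 ≈ 1.000.
Is 1 < 1? NO.
Since the bound 1 is ≥ 1, the union bound is uninformative here; it does NOT by itself certify existence.

30·p = 1 ≈ 1.000; existence NOT certified by the union bound.


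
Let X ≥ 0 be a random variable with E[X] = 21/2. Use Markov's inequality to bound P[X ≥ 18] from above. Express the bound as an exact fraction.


μ = E[X] = 21/2, a = 18.
Markov: P[X ≥ 18] ≤ μ/a = (21/2)/18 = 7/12.
Numerically: ≈ 0.58333.
(Since a = 18 > μ = 10.50000, the bound 7/12 is < 1 and informative.)

P[X ≥ 18] ≤ 7/12 ≈ 0.58333.


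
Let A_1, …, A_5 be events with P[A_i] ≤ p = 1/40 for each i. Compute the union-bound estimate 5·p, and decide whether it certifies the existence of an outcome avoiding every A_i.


Union bound: P[∪_{i=1}^{5} A_i] ≤ Σ_i P[A_i] ≤ 5·p = 5·(1/40) = 1/8.
Numerically: 1/8 ≈ 0.125.
Is 1/8 < 1? YES.
Since P[∪ A_i] ≤ 1/8 < 1, the complement has P[∩ A_i^c] ≥ 1 − 1/8 = 7/8 > 0, so some outcome avoids every A_i.

5·p = 1/8 ≈ 0.125; existence CERTIFIED by the union bound.


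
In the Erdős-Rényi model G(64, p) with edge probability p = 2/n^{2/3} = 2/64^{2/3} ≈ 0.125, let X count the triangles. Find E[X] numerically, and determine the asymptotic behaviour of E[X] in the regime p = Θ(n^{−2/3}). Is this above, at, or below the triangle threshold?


Number of potential triangles: C(64, 3) = 41664.
Each occurs with probability p³ ≈ (0.125)³ ≈ 1.953125e-03.
By linearity: E[X] = C(64, 3)·p³ ≈ 41664 · 1.953125e-03 ≈ 81.3750.
Since α = 2/3 < 1, p = c/n^{2/3} ≫ 1/n is above the triangle threshold p ~ 1/n. Asymptotically E[X] ~ (c³/6)·n^{3(1−α)} = (2³/6)·n^{1} → ∞; triangles are abundant w.h.p.

E[X] ≈ 81.3750; in regime p = Θ(1/n^{2/3}) E[X] diverges (above the triangle threshold p ~ 1/n).


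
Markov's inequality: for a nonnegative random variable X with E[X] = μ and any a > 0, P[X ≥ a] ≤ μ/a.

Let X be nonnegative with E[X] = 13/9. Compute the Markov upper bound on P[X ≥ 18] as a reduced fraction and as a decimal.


μ = E[X] = 13/9, a = 18.
Markov: P[X ≥ 18] ≤ μ/a = (13/9)/18 = 13/162.
Numerically: ≈ 0.0802.
(Since a = 18 > μ = 1.4444, the bound 13/162 is < 1 and informative.)

P[X ≥ 18] ≤ 13/162 ≈ 0.0802.


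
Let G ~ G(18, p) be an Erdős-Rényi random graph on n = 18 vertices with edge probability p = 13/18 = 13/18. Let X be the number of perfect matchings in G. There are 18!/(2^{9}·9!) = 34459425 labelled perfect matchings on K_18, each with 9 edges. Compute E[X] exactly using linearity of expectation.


K_18 has 18!/(2^{9}·9!) = 34459425 labelled perfect matchings.
For each such perfect matching H, let X_H = 1 if all 9 edges of H are present in G. Then P[X_H = 1] = p^{9} = (13/18)^{9} = 10604499373/198359290368.
By linearity: E[X] = Σ_H E[X_H] = 34459425 · p^{9} = 34459425 · 10604499373/198359290368 = 4511419145758525/2448880128.
Numerically: E[X] ≈ 1.842e+06.

E[X] = 34459425 · (13/18)^{9} = 4511419145758525/2448880128 ≈ 1.842e+06.


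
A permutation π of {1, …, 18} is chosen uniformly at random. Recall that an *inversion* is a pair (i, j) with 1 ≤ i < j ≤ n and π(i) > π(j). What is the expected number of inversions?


Write X = Σ X_I over the C(18, 2) = 153 pairs i < j, with X_I the indicator of one inversion.
There are 153 indicators.
For each fixed pair i < j, the values π(i) and π(j) are two distinct elements of {1, …, 18} in uniformly random order; by symmetry P[π(i) > π(j)] = 1/2.
By linearity: E[X] = 153 · (1/2) = C(18, 2) · (1/2) = 153/2 = 153/2 ≈ 76.50000.

E[X] = 153/2 = 76.50000.
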